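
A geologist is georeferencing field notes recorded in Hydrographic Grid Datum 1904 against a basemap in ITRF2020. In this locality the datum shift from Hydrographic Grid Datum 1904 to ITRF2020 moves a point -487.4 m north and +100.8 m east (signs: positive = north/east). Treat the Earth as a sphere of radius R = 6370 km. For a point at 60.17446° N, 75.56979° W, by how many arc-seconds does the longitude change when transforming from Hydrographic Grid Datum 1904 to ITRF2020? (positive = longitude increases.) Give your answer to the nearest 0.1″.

Δλ = 6.6″

At latitude 60.17446°, cos φ = 0.497361.
One radian of longitude at latitude φ spans R cos φ, so Δλ = ΔE / (R cos φ) = 100.8 / (6370000 × 0.497361) = 3.1816e-05 rad = 6.563″.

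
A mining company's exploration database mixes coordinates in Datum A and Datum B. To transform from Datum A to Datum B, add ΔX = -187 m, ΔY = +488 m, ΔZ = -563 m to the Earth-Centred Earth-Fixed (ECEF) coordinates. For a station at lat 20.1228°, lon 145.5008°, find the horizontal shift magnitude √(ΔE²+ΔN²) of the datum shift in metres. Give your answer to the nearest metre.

The local east axis at (φ, λ) is (−sin λ, cos λ, 0), so ΔE = −sin(145.5008°)·(-187) + cos(145.5008°)·488 = -296.26 m.
The local north axis is (−sin φ cos λ, −sin φ sin λ, cos φ), giving ΔN = -53.020 − 95.091 − 528.633 = -676.74 m.
Horizontal magnitude = √(ΔE² + ΔN²) = √((-296.26)² + (-676.74)²) = 738.75 m.

739 m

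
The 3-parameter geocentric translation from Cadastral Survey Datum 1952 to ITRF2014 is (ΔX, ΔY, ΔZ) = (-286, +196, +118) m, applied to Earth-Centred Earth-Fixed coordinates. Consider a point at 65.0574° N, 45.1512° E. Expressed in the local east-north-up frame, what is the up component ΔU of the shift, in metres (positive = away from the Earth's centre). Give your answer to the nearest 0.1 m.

At φ = 65.0574°, λ = 45.1512°: sin φ = 0.906731, cos φ = 0.421710, sin λ = 0.708970, cos λ = 0.705238.
ΔU = cos φ cos λ·ΔX + cos φ sin λ·ΔY + sin φ·ΔZ = (0.421710)(0.705238)(-286) + (0.421710)(0.708970)(196) + (0.906731)(118) = 80.54 m.

ΔU = 80.5 m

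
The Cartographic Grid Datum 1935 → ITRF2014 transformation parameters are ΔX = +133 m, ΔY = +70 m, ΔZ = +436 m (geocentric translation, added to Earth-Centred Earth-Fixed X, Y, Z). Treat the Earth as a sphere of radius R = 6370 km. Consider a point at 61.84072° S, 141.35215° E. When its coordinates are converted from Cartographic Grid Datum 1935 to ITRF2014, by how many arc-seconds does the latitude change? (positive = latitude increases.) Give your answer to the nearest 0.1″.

Δφ = 4.9″

sin φ = -0.881639, cos φ = 0.471924, sin λ = 0.624532, cos λ = -0.780999.
North component: ΔN = −sin φ cos λ·ΔX − sin φ sin λ·ΔY + cos φ·ΔZ = −(-0.881639)(-0.780999)(133) − (-0.881639)(0.624532)(70) + (0.471924)(436) = 152.72 m.
1° of latitude spans πR/180 = 111177 m, so Δφ = 152.72 / 111177 × 3600 = 4.945″.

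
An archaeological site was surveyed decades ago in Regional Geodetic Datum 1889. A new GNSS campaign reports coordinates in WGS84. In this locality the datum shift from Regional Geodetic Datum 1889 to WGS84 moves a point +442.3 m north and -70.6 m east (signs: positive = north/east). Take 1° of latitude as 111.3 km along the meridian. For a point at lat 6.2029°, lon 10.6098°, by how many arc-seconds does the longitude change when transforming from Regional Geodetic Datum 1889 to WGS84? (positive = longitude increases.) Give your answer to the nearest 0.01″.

Δλ = -2.30″

At latitude 6.2029°, cos φ = 0.994145.
1° of longitude at this latitude = 111.3 × cos φ = 110.65 km, so Δλ = -70.6 / 110648.4 = -0.0006381° = -2.297″.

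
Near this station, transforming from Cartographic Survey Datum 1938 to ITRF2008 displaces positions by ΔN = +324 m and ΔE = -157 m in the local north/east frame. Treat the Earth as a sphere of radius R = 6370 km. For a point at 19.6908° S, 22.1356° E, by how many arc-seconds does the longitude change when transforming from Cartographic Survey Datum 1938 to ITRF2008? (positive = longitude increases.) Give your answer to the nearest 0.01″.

At latitude -19.6908°, cos φ = 0.941525.
One radian of longitude at latitude φ spans R cos φ, so Δλ = ΔE / (R cos φ) = -157.0 / (6370000 × 0.941525) = -2.6178e-05 rad = -5.400″.

Δλ = -5.40″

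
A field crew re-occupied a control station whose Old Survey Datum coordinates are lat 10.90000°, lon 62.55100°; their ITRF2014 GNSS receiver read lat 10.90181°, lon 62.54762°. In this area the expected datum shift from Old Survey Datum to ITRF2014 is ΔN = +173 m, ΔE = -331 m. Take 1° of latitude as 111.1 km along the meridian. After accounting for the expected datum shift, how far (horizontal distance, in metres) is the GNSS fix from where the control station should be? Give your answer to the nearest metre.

47 m

Observed coordinate differences: Δφ = +0.00181°, Δλ = -0.00338°.
Converting to metres (1° lat = 111100 m, cos φ = 0.981959): observed ΔN = 201.1 m, observed ΔE = -368.7 m.
Subtracting the expected shift leaves a residual of 201.1 − (173) = 28.1 m north and -368.7 − (-331) = -37.7 m east.
Residual distance = √(28.1² + (-37.7)²) = 47.0 m.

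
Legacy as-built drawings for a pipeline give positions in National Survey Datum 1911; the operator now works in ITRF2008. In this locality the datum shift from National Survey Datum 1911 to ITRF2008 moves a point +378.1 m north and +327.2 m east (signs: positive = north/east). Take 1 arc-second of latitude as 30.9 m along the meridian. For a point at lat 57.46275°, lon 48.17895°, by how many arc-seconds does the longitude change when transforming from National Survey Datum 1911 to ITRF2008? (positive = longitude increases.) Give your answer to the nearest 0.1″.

Δλ = 19.7″

At latitude 57.46275°, cos φ = 0.537848.
1″ of longitude at this latitude = 30.90 × cos φ = 16.6195 m, so Δλ = 327.2 / 16.6195 = 19.688″.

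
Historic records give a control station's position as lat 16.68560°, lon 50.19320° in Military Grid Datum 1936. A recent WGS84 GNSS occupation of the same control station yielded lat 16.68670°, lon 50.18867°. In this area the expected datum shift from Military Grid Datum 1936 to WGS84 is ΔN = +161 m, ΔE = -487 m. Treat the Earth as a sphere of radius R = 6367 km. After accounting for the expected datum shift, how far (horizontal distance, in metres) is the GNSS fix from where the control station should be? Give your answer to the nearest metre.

Observed coordinate differences: Δφ = +0.00110°, Δλ = -0.00453°.
Converting to metres (1° lat = 111125 m, cos φ = 0.957895): observed ΔN = 122.2 m, observed ΔE = -482.2 m.
Subtracting the expected shift leaves a residual of 122.2 − (161) = -38.8 m north and -482.2 − (-487) = 4.8 m east.
Residual distance = √((-38.8)² + 4.8²) = 39.1 m.

39 m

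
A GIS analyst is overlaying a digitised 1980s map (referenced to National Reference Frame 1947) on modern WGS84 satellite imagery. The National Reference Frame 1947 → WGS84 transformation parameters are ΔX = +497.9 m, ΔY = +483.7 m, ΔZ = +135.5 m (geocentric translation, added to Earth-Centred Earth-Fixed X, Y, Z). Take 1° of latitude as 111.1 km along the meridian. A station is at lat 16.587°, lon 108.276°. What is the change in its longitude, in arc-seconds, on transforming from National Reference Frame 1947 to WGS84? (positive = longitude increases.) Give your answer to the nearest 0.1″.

sin φ = 0.285471, cos φ = 0.958387, sin λ = 0.949557, cos λ = -0.313595.
East component: ΔE = −sin λ·ΔX + cos λ·ΔY = −(0.949557)(497.9) + (-0.313595)(483.7) = -624.47 m.
1° of latitude spans 111100 m; at latitude φ, 1° of longitude spans that × cos φ = 106476.8 m, so Δλ = -624.47 / 106476.8 × 3600 = -21.113″.

Δλ = -21.1″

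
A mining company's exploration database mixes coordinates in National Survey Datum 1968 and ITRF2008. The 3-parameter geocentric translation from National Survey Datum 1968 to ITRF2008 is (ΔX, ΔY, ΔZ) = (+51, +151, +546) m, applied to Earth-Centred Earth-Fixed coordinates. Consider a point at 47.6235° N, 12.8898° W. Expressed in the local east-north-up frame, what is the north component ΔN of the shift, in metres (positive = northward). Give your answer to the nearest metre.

ΔN = 356 m

The local north axis is (−sin φ cos λ, −sin φ sin λ, cos φ), giving ΔN = -36.726 + 24.884 + 368.004 = 356.16 m.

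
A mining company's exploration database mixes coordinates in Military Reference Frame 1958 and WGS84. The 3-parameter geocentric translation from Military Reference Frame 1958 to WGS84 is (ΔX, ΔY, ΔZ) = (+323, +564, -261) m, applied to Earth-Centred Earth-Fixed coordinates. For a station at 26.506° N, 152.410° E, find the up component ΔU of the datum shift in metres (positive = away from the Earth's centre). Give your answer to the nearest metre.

ΔU = -139 m

The local up (radial) axis is (cos φ cos λ, cos φ sin λ, sin φ), giving ΔU = -256.179 + 233.755 − 116.482 = -138.91 m.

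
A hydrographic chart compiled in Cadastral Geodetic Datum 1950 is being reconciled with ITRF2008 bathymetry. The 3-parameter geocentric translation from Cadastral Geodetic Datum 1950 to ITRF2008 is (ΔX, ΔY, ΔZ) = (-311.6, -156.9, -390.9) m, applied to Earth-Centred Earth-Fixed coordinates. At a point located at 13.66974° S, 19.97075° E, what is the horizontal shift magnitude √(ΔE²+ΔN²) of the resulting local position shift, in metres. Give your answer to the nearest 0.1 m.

463.5 m

The local east axis at (φ, λ) is (−sin λ, cos λ, 0), so ΔE = −sin(19.97075°)·(-311.6) + cos(19.97075°)·(-156.9) = -41.04 m.
The local north axis is (−sin φ cos λ, −sin φ sin λ, cos φ), giving ΔN = -69.211 − 12.664 − 379.827 = -461.70 m.
Horizontal magnitude = √(ΔE² + ΔN²) = √((-41.04)² + (-461.70)²) = 463.52 m.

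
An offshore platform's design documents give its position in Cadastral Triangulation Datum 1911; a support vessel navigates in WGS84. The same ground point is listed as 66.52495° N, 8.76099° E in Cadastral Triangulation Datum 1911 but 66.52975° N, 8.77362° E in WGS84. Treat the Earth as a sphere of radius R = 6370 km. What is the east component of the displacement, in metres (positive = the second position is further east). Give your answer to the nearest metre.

ΔE = 559 m

Δφ = 66.52975° − 66.52495° = +0.00480°; Δλ = 8.77362° − 8.76099° = +0.01263°.
1° along a meridian = πR/180 = 111177 m.
ΔN = Δφ × 111177 = 533.7 m; ΔE = Δλ × 111177 × cos(66.52495°) = +0.01263 × 111177 × 0.398350 = 559.4 m.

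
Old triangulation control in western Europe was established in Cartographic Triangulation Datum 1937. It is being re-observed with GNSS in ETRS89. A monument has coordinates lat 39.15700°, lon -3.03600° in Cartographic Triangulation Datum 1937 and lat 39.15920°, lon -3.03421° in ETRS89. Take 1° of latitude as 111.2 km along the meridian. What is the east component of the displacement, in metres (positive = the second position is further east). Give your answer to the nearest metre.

ΔE = 154 m

Δφ = 39.15920° − 39.15700° = +0.00220°; Δλ = -3.03421° − -3.03600° = +0.00179°.
ΔN = Δφ × 111200 = 244.6 m; ΔE = Δλ × 111200 × cos(39.15700°) = +0.00179 × 111200 × 0.775419 = 154.3 m.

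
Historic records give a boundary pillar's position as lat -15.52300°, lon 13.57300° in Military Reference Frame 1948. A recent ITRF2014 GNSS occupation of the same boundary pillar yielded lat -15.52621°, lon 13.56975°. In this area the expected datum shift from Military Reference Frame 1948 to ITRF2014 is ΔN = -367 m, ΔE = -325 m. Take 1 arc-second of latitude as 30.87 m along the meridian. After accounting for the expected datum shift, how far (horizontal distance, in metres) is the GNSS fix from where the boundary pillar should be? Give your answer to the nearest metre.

25 m

Observed coordinate differences: Δφ = -0.00321°, Δλ = -0.00325°.
Converting to metres (1° lat = 111132 m, cos φ = 0.963523): observed ΔN = -356.7 m, observed ΔE = -348.0 m.
Subtracting the expected shift leaves a residual of -356.7 − (-367) = 10.3 m north and -348.0 − (-325) = -23.0 m east.
Residual distance = √(10.3² + (-23.0)²) = 25.2 m.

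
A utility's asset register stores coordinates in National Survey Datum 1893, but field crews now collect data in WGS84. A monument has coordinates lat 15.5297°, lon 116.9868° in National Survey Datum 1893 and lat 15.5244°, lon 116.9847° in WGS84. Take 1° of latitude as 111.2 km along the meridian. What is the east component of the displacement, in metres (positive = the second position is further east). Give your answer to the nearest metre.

Δφ = 15.5244° − 15.5297° = -0.0053°; Δλ = 116.9847° − 116.9868° = -0.0021°.
ΔN = Δφ × 111200 = -589.4 m; ΔE = Δλ × 111200 × cos(15.5297°) = -0.0021 × 111200 × 0.963492 = -225.0 m.

ΔE = -225 m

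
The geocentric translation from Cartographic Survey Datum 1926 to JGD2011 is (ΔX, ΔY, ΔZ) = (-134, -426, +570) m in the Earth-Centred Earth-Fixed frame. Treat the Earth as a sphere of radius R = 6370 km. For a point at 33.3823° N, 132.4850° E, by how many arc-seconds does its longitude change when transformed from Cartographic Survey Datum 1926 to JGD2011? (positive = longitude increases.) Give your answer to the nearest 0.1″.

Δλ = 15.0″

sin φ = 0.550223, cos φ = 0.835018, sin λ = 0.737454, cos λ = -0.675397.
East component: ΔE = −sin λ·ΔX + cos λ·ΔY = −(0.737454)(-134) + (-0.675397)(-426) = 386.54 m.
1° of latitude spans πR/180 = 111177 m; at latitude φ, 1° of longitude spans that × cos φ = 92835.2 m, so Δλ = 386.54 / 92835.2 × 3600 = 14.989″.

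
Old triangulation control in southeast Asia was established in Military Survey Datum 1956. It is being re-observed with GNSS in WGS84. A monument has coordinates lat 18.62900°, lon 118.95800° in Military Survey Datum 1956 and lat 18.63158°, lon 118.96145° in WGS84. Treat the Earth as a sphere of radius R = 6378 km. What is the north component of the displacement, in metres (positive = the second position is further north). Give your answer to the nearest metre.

Δφ = 18.63158° − 18.62900° = +0.00258°; Δλ = 118.96145° − 118.95800° = +0.00345°.
1° along a meridian = πR/180 = 111317 m.
ΔN = Δφ × 111317 = 287.2 m; ΔE = Δλ × 111317 × cos(18.62900°) = +0.00345 × 111317 × 0.947607 = 363.9 m.

ΔN = 287 m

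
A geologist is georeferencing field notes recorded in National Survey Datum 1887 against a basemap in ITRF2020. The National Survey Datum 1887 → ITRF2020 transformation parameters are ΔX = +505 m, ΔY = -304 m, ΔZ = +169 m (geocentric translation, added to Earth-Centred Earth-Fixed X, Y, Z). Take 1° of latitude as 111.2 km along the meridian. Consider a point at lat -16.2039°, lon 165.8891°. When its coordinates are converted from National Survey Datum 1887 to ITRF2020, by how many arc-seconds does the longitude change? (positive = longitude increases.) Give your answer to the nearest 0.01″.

Δλ = 5.79″

sin φ = -0.279056, cos φ = 0.960275, sin λ = 0.243800, cos λ = -0.969826.
East component: ΔE = −sin λ·ΔX + cos λ·ΔY = −(0.243800)(505) + (-0.969826)(-304) = 171.71 m.
1° of latitude spans 111200 m; at latitude φ, 1° of longitude spans that × cos φ = 106782.5 m, so Δλ = 171.71 / 106782.5 × 3600 = 5.789″.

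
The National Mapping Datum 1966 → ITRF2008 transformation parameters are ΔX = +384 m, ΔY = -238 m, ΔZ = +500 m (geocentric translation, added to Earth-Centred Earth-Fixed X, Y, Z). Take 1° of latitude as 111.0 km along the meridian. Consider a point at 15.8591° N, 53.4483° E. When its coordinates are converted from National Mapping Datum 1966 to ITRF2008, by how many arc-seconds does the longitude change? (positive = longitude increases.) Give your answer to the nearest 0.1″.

sin φ = 0.273273, cos φ = 0.961937, sin λ = 0.803320, cos λ = 0.595548.
East component: ΔE = −sin λ·ΔX + cos λ·ΔY = −(0.803320)(384) + (0.595548)(-238) = -450.22 m.
1° of latitude spans 111000 m; at latitude φ, 1° of longitude spans that × cos φ = 106775.0 m, so Δλ = -450.22 / 106775.0 × 3600 = -15.179″.

Δλ = -15.2″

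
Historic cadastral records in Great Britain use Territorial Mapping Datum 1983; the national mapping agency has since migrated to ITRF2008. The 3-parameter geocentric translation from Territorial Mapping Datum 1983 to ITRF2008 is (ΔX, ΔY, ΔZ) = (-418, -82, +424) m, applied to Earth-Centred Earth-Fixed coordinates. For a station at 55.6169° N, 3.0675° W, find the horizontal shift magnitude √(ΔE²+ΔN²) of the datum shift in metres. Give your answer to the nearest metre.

590 m

At φ = 55.6169°, λ = -3.0675°: sin φ = 0.825280, cos φ = 0.564724, sin λ = -0.053512, cos λ = 0.998567.
ΔE = −sin λ·ΔX + cos λ·ΔY = −(-0.053512)·(-418) + (0.998567)·(-82) = -104.25 m.
ΔN = −sin φ cos λ·ΔX − sin φ sin λ·ΔY + cos φ·ΔZ = −(0.825280)(0.998567)(-418) − (0.825280)(-0.053512)(-82) + (0.564724)(424) = 580.29 m.
Horizontal magnitude = √(ΔE² + ΔN²) = √((-104.25)² + 580.29²) = 589.58 m.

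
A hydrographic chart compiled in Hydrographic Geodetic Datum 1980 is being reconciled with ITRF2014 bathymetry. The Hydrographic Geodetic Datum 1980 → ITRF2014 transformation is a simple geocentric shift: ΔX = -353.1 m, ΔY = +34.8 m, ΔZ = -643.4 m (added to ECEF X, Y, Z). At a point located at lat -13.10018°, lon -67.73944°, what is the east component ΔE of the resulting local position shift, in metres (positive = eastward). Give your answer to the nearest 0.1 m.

The local east axis at (φ, λ) is (−sin λ, cos λ, 0), so ΔE = −sin(-67.73944°)·(-353.1) + cos(-67.73944°)·34.8 = -313.60 m.

ΔE = -313.6 m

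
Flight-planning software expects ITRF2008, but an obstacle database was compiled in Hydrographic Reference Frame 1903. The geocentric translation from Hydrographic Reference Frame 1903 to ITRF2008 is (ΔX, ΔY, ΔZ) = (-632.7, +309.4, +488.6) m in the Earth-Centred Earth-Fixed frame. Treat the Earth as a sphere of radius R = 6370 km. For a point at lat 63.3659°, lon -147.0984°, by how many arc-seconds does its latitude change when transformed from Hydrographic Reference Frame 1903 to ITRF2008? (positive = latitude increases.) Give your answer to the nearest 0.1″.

sin φ = 0.893888, cos φ = 0.448291, sin λ = -0.543198, cos λ = -0.839605.
North component: ΔN = −sin φ cos λ·ΔX − sin φ sin λ·ΔY + cos φ·ΔZ = −(0.893888)(-0.839605)(-632.7) − (0.893888)(-0.543198)(309.4) + (0.448291)(488.6) = -105.58 m.
1° of latitude spans πR/180 = 111177 m, so Δφ = -105.58 / 111177 × 3600 = -3.419″.

Δφ = -3.4″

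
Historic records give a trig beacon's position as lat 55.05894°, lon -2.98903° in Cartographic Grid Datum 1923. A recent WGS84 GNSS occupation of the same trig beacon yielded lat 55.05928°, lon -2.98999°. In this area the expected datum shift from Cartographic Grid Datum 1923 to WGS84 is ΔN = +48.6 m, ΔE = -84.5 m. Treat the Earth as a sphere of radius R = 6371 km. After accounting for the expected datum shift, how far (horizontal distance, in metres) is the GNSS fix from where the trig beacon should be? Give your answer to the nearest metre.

26 m

Observed coordinate differences: Δφ = +0.00034°, Δλ = -0.00096°.
Converting to metres (1° lat = 111195 m, cos φ = 0.572733): observed ΔN = 37.8 m, observed ΔE = -61.1 m.
Subtracting the expected shift leaves a residual of 37.8 − (48.6) = -10.8 m north and -61.1 − (-84.5) = 23.4 m east.
Residual distance = √((-10.8)² + 23.4²) = 25.7 m.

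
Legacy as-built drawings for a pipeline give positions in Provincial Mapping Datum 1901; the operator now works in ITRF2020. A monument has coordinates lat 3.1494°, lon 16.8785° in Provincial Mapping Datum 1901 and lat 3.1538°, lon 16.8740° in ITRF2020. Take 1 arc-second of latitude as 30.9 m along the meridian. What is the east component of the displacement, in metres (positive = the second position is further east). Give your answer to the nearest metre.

ΔE = -500 m

Δφ = 3.1538° − 3.1494° = +0.0044°; Δλ = 16.8740° − 16.8785° = -0.0045°.
1° of latitude = 3600 × 30.90 = 111240 m.
ΔN = Δφ × 111240 = 489.5 m; ΔE = Δλ × 111240 × cos(3.1494°) = -0.0045 × 111240 × 0.998490 = -499.8 m.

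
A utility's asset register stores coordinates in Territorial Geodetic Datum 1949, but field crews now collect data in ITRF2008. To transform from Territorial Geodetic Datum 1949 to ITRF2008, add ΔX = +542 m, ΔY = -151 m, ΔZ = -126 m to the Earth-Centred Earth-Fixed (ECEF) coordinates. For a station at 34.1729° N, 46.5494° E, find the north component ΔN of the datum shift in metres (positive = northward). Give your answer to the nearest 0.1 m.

ΔN = -252.0 m

The local north axis is (−sin φ cos λ, −sin φ sin λ, cos φ), giving ΔN = -209.370 + 61.573 − 104.246 = -252.04 m.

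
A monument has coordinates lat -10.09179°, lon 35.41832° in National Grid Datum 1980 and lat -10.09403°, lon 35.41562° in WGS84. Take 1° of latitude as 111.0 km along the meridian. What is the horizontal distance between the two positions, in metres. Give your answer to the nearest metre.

Δφ = -10.09403° − -10.09179° = -0.00224°; Δλ = 35.41562° − 35.41832° = -0.00270°.
ΔN = Δφ × 111000 = -248.6 m; ΔE = Δλ × 111000 × cos(-10.09179°) = -0.00270 × 111000 × 0.984528 = -295.1 m.
Distance = √(ΔE² + ΔN²) = √((-295.1)² + (-248.6)²) = 385.9 m.

386 m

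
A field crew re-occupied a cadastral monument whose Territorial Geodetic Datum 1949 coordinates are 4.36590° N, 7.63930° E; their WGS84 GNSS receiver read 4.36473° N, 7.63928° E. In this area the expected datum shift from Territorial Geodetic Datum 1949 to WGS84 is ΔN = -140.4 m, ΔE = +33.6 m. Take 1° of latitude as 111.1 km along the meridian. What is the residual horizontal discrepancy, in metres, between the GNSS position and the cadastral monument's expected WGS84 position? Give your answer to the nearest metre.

37 m

Observed coordinate differences: Δφ = -0.00117°, Δλ = -0.00002°.
Converting to metres (1° lat = 111100 m, cos φ = 0.997098): observed ΔN = -130.0 m, observed ΔE = -2.2 m.
Subtracting the expected shift leaves a residual of -130.0 − (-140.4) = 10.4 m north and -2.2 − (33.6) = -35.8 m east.
Residual distance = √(10.4² + (-35.8)²) = 37.3 m.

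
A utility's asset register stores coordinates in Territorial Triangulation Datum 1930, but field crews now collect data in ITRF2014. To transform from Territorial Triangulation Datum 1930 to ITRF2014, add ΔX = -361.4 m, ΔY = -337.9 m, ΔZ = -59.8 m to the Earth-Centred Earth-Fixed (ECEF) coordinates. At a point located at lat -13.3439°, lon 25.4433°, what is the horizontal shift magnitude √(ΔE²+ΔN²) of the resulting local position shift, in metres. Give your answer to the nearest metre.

At φ = -13.3439°, λ = 25.4433°: sin φ = -0.230795, cos φ = 0.973002, sin λ = 0.429618, cos λ = 0.903011.
ΔE = −sin λ·ΔX + cos λ·ΔY = −(0.429618)·(-361.4) + (0.903011)·(-337.9) = -149.86 m.
ΔN = −sin φ cos λ·ΔX − sin φ sin λ·ΔY + cos φ·ΔZ = −(-0.230795)(0.903011)(-361.4) − (-0.230795)(0.429618)(-337.9) + (0.973002)(-59.8) = -167.01 m.
Horizontal magnitude = √(ΔE² + ΔN²) = √((-149.86)² + (-167.01)²) = 224.39 m.

224 m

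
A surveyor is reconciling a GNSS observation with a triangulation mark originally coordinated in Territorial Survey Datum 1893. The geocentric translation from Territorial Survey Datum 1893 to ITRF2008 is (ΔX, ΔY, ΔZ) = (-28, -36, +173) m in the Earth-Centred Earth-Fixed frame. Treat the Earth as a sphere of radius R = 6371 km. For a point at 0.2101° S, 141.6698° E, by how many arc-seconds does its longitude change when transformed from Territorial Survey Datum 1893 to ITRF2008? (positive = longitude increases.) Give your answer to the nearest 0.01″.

Δλ = 1.48″

sin φ = -0.003667, cos φ = 0.999993, sin λ = 0.620193, cos λ = -0.784450.
East component: ΔE = −sin λ·ΔX + cos λ·ΔY = −(0.620193)(-28) + (-0.784450)(-36) = 45.61 m.
1° of latitude spans πR/180 = 111195 m; at latitude φ, 1° of longitude spans that × cos φ = 111194.2 m, so Δλ = 45.61 / 111194.2 × 3600 = 1.477″.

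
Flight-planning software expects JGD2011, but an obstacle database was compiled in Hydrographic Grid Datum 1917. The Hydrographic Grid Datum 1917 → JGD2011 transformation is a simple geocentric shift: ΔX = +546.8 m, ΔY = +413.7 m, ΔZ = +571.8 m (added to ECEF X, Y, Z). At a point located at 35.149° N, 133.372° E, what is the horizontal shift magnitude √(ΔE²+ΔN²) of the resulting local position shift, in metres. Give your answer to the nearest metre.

At φ = 35.149°, λ = 133.372°: sin φ = 0.575705, cos φ = 0.817658, sin λ = 0.726910, cos λ = -0.686732.
ΔE = −sin λ·ΔX + cos λ·ΔY = −(0.726910)·(546.8) + (-0.686732)·(413.7) = -681.58 m.
ΔN = −sin φ cos λ·ΔX − sin φ sin λ·ΔY + cos φ·ΔZ = −(0.575705)(-0.686732)(546.8) − (0.575705)(0.726910)(413.7) + (0.817658)(571.8) = 510.59 m.
Horizontal magnitude = √(ΔE² + ΔN²) = √((-681.58)² + 510.59²) = 851.61 m.

852 m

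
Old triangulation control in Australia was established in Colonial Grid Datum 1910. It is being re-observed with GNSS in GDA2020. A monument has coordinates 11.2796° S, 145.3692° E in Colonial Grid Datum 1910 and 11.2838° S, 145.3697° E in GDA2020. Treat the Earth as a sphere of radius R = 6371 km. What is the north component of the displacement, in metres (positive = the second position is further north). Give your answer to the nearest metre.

Δφ = -11.2838° − -11.2796° = -0.0042°; Δλ = 145.3697° − 145.3692° = +0.0005°.
1° along a meridian = πR/180 = 111195 m.
ΔN = Δφ × 111195 = -467.0 m; ΔE = Δλ × 111195 × cos(-11.2796°) = +0.0005 × 111195 × 0.980684 = 54.5 m.

ΔN = -467 m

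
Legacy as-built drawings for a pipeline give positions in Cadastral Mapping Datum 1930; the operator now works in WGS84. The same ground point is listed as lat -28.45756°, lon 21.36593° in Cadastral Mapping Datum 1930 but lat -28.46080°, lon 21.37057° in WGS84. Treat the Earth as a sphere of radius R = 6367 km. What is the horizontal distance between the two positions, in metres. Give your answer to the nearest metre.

579 m

Δφ = -28.46080° − -28.45756° = -0.00324°; Δλ = 21.37057° − 21.36593° = +0.00464°.
1° along a meridian = πR/180 = 111125 m.
ΔN = Δφ × 111125 = -360.0 m; ΔE = Δλ × 111125 × cos(-28.45756°) = +0.00464 × 111125 × 0.879170 = 453.3 m.
Distance = √(ΔE² + ΔN²) = √(453.3² + (-360.0)²) = 578.9 m.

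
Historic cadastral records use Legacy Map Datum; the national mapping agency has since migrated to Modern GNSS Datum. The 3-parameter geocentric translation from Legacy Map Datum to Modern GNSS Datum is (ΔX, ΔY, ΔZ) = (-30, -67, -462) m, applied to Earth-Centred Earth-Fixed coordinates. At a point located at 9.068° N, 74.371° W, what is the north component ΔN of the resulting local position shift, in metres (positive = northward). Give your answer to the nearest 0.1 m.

ΔN = -465.1 m

At φ = 9.068°, λ = -74.371°: sin φ = 0.157607, cos φ = 0.987502, sin λ = -0.963026, cos λ = 0.269407.
ΔN = −sin φ cos λ·ΔX − sin φ sin λ·ΔY + cos φ·ΔZ = −(0.157607)(0.269407)(-30) − (0.157607)(-0.963026)(-67) + (0.987502)(-462) = -465.12 m.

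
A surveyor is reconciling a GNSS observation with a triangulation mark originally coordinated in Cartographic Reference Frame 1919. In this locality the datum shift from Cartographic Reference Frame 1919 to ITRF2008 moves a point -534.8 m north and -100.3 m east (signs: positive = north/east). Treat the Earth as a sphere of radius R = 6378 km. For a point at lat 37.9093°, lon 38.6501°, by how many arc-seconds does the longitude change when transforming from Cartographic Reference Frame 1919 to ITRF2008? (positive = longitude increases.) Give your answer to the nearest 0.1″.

At latitude 37.9093°, cos φ = 0.788984.
One radian of longitude at latitude φ spans R cos φ, so Δλ = ΔE / (R cos φ) = -100.3 / (6378000 × 0.788984) = -1.9932e-05 rad = -4.111″.

Δλ = -4.1″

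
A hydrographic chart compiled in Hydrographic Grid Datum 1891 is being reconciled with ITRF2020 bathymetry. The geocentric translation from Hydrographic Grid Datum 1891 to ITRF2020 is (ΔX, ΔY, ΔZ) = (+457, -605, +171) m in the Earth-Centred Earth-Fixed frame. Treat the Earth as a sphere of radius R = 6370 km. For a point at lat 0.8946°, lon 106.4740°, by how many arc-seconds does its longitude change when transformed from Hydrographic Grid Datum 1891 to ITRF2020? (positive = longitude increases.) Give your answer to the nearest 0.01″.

sin φ = 0.015613, cos φ = 0.999878, sin λ = 0.958949, cos λ = -0.283580.
East component: ΔE = −sin λ·ΔX + cos λ·ΔY = −(0.958949)(457) + (-0.283580)(-605) = -266.67 m.
1° of latitude spans πR/180 = 111177 m; at latitude φ, 1° of longitude spans that × cos φ = 111163.9 m, so Δλ = -266.67 / 111163.9 × 3600 = -8.636″.

Δλ = -8.64″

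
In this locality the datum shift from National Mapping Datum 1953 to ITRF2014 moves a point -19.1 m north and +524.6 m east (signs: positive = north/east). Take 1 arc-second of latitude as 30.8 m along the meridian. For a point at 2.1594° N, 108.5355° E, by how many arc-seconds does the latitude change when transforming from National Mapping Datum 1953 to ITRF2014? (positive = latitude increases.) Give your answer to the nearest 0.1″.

Δφ = -0.6″

1″ of latitude = 30.80 m, so Δφ = -19.1 / 30.80 = -0.620″.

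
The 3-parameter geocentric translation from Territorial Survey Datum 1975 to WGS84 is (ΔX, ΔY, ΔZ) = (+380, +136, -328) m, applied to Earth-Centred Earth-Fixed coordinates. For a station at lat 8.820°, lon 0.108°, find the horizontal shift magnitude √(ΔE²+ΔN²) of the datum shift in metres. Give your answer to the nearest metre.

The local east axis at (φ, λ) is (−sin λ, cos λ, 0), so ΔE = −sin(0.108°)·380 + cos(0.108°)·136 = 135.28 m.
The local north axis is (−sin φ cos λ, −sin φ sin λ, cos φ), giving ΔN = -58.266 − 0.039 − 324.121 = -382.43 m.
Horizontal magnitude = √(ΔE² + ΔN²) = √(135.28² + (-382.43)²) = 405.65 m.

406 m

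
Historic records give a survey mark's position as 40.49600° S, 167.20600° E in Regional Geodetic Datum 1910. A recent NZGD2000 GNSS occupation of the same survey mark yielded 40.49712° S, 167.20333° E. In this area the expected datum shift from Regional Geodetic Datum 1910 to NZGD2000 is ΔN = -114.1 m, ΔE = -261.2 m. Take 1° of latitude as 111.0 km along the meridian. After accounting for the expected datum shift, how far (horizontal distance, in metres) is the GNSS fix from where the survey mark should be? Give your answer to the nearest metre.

Observed coordinate differences: Δφ = -0.00112°, Δλ = -0.00267°.
Converting to metres (1° lat = 111000 m, cos φ = 0.760451): observed ΔN = -124.3 m, observed ΔE = -225.4 m.
Subtracting the expected shift leaves a residual of -124.3 − (-114.1) = -10.2 m north and -225.4 − (-261.2) = 35.8 m east.
Residual distance = √((-10.2)² + 35.8²) = 37.3 m.

37 m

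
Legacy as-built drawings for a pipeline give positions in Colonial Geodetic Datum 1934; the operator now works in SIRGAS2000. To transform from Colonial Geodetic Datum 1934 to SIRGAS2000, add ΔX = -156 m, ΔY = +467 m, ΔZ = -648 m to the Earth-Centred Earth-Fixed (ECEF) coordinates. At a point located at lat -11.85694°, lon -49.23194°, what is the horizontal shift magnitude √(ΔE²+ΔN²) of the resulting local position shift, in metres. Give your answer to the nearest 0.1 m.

At φ = -11.85694°, λ = -49.23194°: sin φ = -0.205469, cos φ = 0.978664, sin λ = -0.757359, cos λ = 0.652999.
ΔE = −sin λ·ΔX + cos λ·ΔY = −(-0.757359)·(-156) + (0.652999)·(467) = 186.80 m.
ΔN = −sin φ cos λ·ΔX − sin φ sin λ·ΔY + cos φ·ΔZ = −(-0.205469)(0.652999)(-156) − (-0.205469)(-0.757359)(467) + (0.978664)(-648) = -727.78 m.
Horizontal magnitude = √(ΔE² + ΔN²) = √(186.80² + (-727.78)²) = 751.37 m.

751.4 m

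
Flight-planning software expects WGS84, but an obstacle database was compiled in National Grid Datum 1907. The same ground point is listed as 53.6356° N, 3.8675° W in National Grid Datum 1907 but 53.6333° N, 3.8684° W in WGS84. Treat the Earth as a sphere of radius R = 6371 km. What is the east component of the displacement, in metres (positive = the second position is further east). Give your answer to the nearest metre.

Δφ = 53.6333° − 53.6356° = -0.0023°; Δλ = -3.8684° − -3.8675° = -0.0009°.
1° along a meridian = πR/180 = 111195 m.
ΔN = Δφ × 111195 = -255.7 m; ΔE = Δλ × 111195 × cos(53.6356°) = -0.0009 × 111195 × 0.592919 = -59.3 m.

ΔE = -59 m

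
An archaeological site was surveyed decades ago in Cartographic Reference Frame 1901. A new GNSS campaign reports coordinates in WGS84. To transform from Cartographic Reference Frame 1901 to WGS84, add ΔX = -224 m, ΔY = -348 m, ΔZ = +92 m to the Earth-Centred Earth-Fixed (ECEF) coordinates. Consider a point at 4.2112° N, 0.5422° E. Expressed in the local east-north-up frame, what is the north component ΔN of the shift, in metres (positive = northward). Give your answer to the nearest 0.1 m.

The local north axis is (−sin φ cos λ, −sin φ sin λ, cos φ), giving ΔN = 16.448 + 0.242 + 91.752 = 108.44 m.

ΔN = 108.4 m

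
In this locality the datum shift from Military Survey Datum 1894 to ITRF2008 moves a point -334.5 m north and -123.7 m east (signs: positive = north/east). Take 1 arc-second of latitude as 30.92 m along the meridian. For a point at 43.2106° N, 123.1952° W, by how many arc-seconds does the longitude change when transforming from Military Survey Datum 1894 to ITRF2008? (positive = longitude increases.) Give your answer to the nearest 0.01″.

At latitude 43.2106°, cos φ = 0.728842.
1″ of longitude at this latitude = 30.92 × cos φ = 22.5358 m, so Δλ = -123.7 / 22.5358 = -5.489″.

Δλ = -5.49″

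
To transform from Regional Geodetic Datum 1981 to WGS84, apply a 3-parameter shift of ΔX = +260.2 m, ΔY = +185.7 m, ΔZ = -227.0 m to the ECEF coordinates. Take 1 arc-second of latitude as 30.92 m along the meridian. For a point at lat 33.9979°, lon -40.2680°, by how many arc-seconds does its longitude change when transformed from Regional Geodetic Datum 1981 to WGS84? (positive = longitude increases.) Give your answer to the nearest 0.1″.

sin φ = 0.559163, cos φ = 0.829058, sin λ = -0.646364, cos λ = 0.763029.
East component: ΔE = −sin λ·ΔX + cos λ·ΔY = −(-0.646364)(260.2) + (0.763029)(185.7) = 309.88 m.
1° of latitude spans 3600 × 30.92 = 111312 m; at latitude φ, 1° of longitude spans that × cos φ = 92284.1 m, so Δλ = 309.88 / 92284.1 × 3600 = 12.088″.

Δλ = 12.1″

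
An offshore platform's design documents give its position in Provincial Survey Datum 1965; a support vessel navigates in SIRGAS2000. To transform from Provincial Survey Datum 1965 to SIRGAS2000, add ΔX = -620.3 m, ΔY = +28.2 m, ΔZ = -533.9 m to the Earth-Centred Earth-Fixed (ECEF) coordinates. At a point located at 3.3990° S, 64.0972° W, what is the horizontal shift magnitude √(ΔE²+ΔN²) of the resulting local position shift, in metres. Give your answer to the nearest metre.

The local east axis at (φ, λ) is (−sin λ, cos λ, 0), so ΔE = −sin(-64.0972°)·(-620.3) + cos(-64.0972°)·28.2 = -545.66 m.
The local north axis is (−sin φ cos λ, −sin φ sin λ, cos φ), giving ΔN = -16.066 − 1.504 − 532.961 = -550.53 m.
Horizontal magnitude = √(ΔE² + ΔN²) = √((-545.66)² + (-550.53)²) = 775.13 m.

775 m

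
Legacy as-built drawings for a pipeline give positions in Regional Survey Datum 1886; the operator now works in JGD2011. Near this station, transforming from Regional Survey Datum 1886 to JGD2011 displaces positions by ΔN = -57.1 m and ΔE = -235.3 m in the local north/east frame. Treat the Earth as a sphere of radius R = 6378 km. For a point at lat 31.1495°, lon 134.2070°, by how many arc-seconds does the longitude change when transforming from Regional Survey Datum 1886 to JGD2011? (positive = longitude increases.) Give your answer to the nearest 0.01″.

Δλ = -8.89″

At latitude 31.1495°, cos φ = 0.855821.
One radian of longitude at latitude φ spans R cos φ, so Δλ = ΔE / (R cos φ) = -235.3 / (6378000 × 0.855821) = -4.3108e-05 rad = -8.892″.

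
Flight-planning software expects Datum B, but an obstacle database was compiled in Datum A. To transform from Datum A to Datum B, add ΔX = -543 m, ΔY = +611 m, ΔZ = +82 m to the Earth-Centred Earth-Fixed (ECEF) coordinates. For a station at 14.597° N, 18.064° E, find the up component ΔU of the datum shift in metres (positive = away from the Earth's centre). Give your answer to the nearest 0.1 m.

ΔU = -295.6 m

At φ = 14.597°, λ = 18.064°: sin φ = 0.252019, cos φ = 0.967722, sin λ = 0.310079, cos λ = 0.950711.
ΔU = cos φ cos λ·ΔX + cos φ sin λ·ΔY + sin φ·ΔZ = (0.967722)(0.950711)(-543) + (0.967722)(0.310079)(611) + (0.252019)(82) = -295.56 m.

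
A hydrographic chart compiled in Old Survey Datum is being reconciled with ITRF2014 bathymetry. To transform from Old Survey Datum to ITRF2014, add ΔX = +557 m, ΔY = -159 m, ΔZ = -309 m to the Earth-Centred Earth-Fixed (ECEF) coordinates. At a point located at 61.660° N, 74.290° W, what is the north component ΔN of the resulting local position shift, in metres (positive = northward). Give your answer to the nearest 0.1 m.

ΔN = -414.1 m

The local north axis is (−sin φ cos λ, −sin φ sin λ, cos φ), giving ΔN = -132.742 − 134.716 − 146.683 = -414.14 m.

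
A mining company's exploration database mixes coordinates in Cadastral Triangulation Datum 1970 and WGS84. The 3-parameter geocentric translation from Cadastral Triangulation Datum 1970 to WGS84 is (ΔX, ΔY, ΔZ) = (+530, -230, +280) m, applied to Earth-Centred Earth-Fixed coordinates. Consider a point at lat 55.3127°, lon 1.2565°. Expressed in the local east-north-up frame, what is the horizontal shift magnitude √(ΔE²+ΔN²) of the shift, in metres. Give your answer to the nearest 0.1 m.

At φ = 55.3127°, λ = 1.2565°: sin φ = 0.822270, cos φ = 0.569097, sin λ = 0.021928, cos λ = 0.999760.
ΔE = −sin λ·ΔX + cos λ·ΔY = −(0.021928)·(530) + (0.999760)·(-230) = -241.57 m.
ΔN = −sin φ cos λ·ΔX − sin φ sin λ·ΔY + cos φ·ΔZ = −(0.822270)(0.999760)(530) − (0.822270)(0.021928)(-230) + (0.569097)(280) = -272.20 m.
Horizontal magnitude = √(ΔE² + ΔN²) = √((-241.57)² + (-272.20)²) = 363.94 m.

363.9 m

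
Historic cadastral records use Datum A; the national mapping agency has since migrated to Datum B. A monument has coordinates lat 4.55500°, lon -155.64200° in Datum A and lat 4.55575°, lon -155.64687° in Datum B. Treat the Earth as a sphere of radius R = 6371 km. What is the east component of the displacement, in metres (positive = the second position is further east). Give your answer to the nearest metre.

Δφ = 4.55575° − 4.55500° = +0.00075°; Δλ = -155.64687° − -155.64200° = -0.00487°.
1° along a meridian = πR/180 = 111195 m.
ΔN = Δφ × 111195 = 83.4 m; ΔE = Δλ × 111195 × cos(4.55500°) = -0.00487 × 111195 × 0.996842 = -539.8 m.

ΔE = -540 m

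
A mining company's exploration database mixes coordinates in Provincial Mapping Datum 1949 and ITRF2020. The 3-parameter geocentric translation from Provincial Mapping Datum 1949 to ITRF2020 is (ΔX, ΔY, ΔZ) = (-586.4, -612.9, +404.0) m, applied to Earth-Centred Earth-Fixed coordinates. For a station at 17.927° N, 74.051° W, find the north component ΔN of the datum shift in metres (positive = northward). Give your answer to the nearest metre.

ΔN = 253 m

At φ = 17.927°, λ = -74.051°: sin φ = 0.307805, cos φ = 0.951449, sin λ = -0.961507, cos λ = 0.274782.
ΔN = −sin φ cos λ·ΔX − sin φ sin λ·ΔY + cos φ·ΔZ = −(0.307805)(0.274782)(-586.4) − (0.307805)(-0.961507)(-612.9) + (0.951449)(404.0) = 252.59 m.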